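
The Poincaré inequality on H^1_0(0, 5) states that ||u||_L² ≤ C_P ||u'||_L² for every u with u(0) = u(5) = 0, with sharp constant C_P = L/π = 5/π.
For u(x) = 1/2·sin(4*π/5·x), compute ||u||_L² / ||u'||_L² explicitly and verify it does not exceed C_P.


||u||_L² / ||u'||_L² = 5/(4*π) < C_P = 5/π.

u(x) = 1/2·sin(4*π/5·x), so u'(x) = 2*π*cos(4*π*x/5)/5.
Writing u(x) = A·sin(kπx/L) with A = 1/2 and k = 4, use ∫_0^L sin²(kπx/L) dx = L/2 and ∫_0^L cos²(kπx/L) dx = L/2.
u² = 1/4·sin²(4*π/5·x) and (u')² = 4*π^2/25·cos²(4*π/5·x), and each of sin², cos² integrates to L/2 = 5/2 over (0, 5).
∫_0^5 u² dx = 5/8, so ||u||_L² = sqrt(10)/4.
∫_0^5 (u')² dx = 2*π^2/5, so ||u'||_L² = sqrt(10)*π/5.
Ratio ||u||_L² / ||u'||_L² = 5/(4*π).
Sharp Poincaré constant on H^1_0(0, 5) is C_P = L/π = 5/π, achieved by sin(π/5·x).
This is the k = 4 harmonic; the ratio L/(kπ) is strictly less than C_P = L/π, consistent with the sharp inequality ||u||_L² ≤ C_P ||u'||_L².


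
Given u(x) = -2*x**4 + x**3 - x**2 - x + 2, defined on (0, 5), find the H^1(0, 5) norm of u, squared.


||u||_{H^1}^2 = 84698450/63

The H^1 norm (squared) on an interval (0, L) is
  ||u||_{H^1}^2 = ∫_0^L u(x)^2 dx + ∫_0^L u'(x)^2 dx.
Compute u'(x) = -8*x**3 + 3*x**2 - 2*x - 1.
Then u(x)^2 = 4*x**8 - 4*x**7 + 5*x**6 + 2*x**5 - 9*x**4 + 6*x**3 - 3*x**2 - 4*x + 4 and u'(x)^2 = 64*x**6 - 48*x**5 + 41*x**4 + 4*x**3 - 2*x**2 + 4*x + 1.
Integrate each monomial from 0 to 5 using ∫_0^5 c·x^n dx = c·5^(n+1)/(n+1):
  ∫_0^5 u(x)^2 dx = ∫_0^5 (4*x^8 - 4*x^7 + 5*x^6 + 2*x^5 - 9*x^4 + 6*x^3 - 3*x^2 - 4*x + 4) dx. Term by term:
    ∫_0^5 4*x^8 dx = 7812500/9;  ∫_0^5 -4*x^7 dx = -390625/2;  ∫_0^5 5*x^6 dx = 390625/7;
    ∫_0^5 2*x^5 dx = 15625/3;  ∫_0^5 -9*x^4 dx = -5625;  ∫_0^5 6*x^3 dx = 1875/2;
    ∫_0^5 -3*x^2 dx = -125;  ∫_0^5 -4*x dx = -50;  ∫_0^5 4 dx = 20.
  Sum: 7812500/9 − 390625/2 + 390625/7 + 15625/3 − 5625 + 1875/2 − 125 − 50 + 20 = 45921485/63.
  ∫_0^5 u'(x)^2 dx = ∫_0^5 (64*x^6 - 48*x^5 + 41*x^4 + 4*x^3 - 2*x^2 + 4*x + 1) dx. Term by term:
    ∫_0^5 64*x^6 dx = 5000000/7;  ∫_0^5 -48*x^5 dx = -125000;  ∫_0^5 41*x^4 dx = 25625;
    ∫_0^5 4*x^3 dx = 625;  ∫_0^5 -2*x^2 dx = -250/3;  ∫_0^5 4*x dx = 50;
    ∫_0^5 1 dx = 5.
  Sum: 5000000/7 − 125000 + 25625 + 625 − 250/3 + 50 + 5 = 12925655/21.
Adding: ||u||_{H^1}^2 = 45921485/63 + 12925655/21 = 84698450/63.


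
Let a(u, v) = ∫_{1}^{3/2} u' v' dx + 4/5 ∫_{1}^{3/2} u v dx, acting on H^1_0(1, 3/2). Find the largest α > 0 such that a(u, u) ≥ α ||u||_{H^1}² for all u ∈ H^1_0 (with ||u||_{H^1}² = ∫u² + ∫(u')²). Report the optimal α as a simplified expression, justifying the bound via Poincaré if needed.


α = 4*(1 + 5*π^2)/(5*(1 + 4*π^2))

Coercivity of a(·,·) on H^1_0(1, 3/2) means a(u, u) ≥ α ||u||_{H^1}² for every u ∈ H^1_0.
The interval has length L = 1/2, and Poincaré/coercivity depend only on L. Here a(u, u) = ∫(u')² + (4/5)·∫u².
Here 0 < c = 4/5 < 1. The condition a(u,u) ≥ α||u||_{H^1}² reads (1−α)∫(u')² ≥ (α−c)∫u². Any admissible α is ≤ 1 (rapidly oscillating u have ∫u²/∫(u')² → 0), and α = 1 would force 0 ≥ (1−c)∫u², impossible since c < 1; so 1−α > 0. By the sharp Poincaré inequality on H^1_0 of an interval of length L, ∫(u')² ≥ (π/L)²∫u² with equality for the first sine mode sin(π(x−x₀)/L) (x₀ the left endpoint), so the inequality holds for all u iff (1−α)(π/L)² ≥ α − c, i.e. α ≤ ((π/L)² + c)/((π/L)² + 1) = (1 + c(L/π)²)/(1 + (L/π)²). With (π/L)² = 4*π^2 and c = 4/5, the largest admissible constant is α = ((π/L)² + c)/((π/L)² + 1).
Simplifying, α = 4*(1 + 5*π^2)/(5*(1 + 4*π^2)).


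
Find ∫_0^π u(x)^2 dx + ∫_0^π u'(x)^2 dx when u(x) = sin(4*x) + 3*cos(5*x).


||u||_{H^1(0,π)}^2 = -416/3 + 251*π/2

u'(x) = -15*sin(5*x) + 4*cos(4*x).
Expand u² and (u')² and integrate term by term on (0, π), using: for integers n ≥ 1, ∫_0^π sin²(nx) dx = ∫_0^π cos²(nx) dx = π/2; for n ≠ n', ∫_0^π sin(nx)sin(n'x) dx = ∫_0^π cos(nx)cos(n'x) dx = 0; and by product-to-sum, ∫_0^π sin(nx)cos(n'x) dx = ½∫_0^π [sin((n+n')x) + sin((n−n')x)] dx, which is 0 when n+n' is even and 2n/(n²−n'²) when n+n' is odd (it need not vanish on (0, π)).
  u² squared terms: (3)²·∫cos(5x)² dx = 9·π/2 = 9*π/2;  (1)²·∫sin(4x)² dx = 1·π/2 = π/2.
  u² cross terms: 2·(3)·(1)·∫cos(5x)·sin(4x) dx = 6·(-8/9) = -16/3.
  So ∫_0^π u² dx = 9*π/2 + π/2 − 16/3 = -16/3 + 5*π.
  (u')² squared terms: (-15)²·∫sin(5x)² dx = 225·π/2 = 225*π/2;  (4)²·∫cos(4x)² dx = 16·π/2 = 8*π.
  (u')² cross terms: 2·(-15)·(4)·∫sin(5x)·cos(4x) dx = -120·(10/9) = -400/3.
  So ∫_0^π (u')² dx = 225*π/2 + 8*π − 400/3 = -400/3 + 241*π/2.
||u||_{H^1}^2 = (-16/3 + 5*π) + (-400/3 + 241*π/2) = -416/3 + 251*π/2.


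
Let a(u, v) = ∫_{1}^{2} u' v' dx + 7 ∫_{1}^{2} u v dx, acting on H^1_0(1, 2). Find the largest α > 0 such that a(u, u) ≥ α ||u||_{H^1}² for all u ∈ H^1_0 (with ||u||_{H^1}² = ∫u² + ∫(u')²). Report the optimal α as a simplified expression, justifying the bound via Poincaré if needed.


α = 1

Coercivity of a(·,·) on H^1_0(1, 2) means a(u, u) ≥ α ||u||_{H^1}² for every u ∈ H^1_0.
The interval has length L = 1, and Poincaré/coercivity depend only on L. Here a(u, u) = ∫(u')² + (7)·∫u².
Here c = 7 ≥ 1, so a(u,u) = ∫(u')² + c∫u² ≥ ∫(u')² + ∫u² = ||u||_{H^1}², i.e. α = 1 works. No larger α is possible: a(u,u) ≥ α||u||_{H^1}² means (1−α)∫(u')² ≥ (α−c)∫u², and for the modes u_n = sin(nπ(x−x₀)/L) (x₀ the left endpoint) one has ∫u_n²/∫(u_n')² = (L/(nπ))² → 0, so a(u_n,u_n)/||u_n||_{H^1}² → 1. Hence the optimal constant is α = 1.
Therefore α = 1.


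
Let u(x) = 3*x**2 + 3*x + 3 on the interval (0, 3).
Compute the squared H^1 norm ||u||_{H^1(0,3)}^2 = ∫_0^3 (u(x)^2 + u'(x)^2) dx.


||u||_{H^1}^2 = 16659/10

The H^1 norm (squared) on an interval (0, L) is
  ||u||_{H^1}^2 = ∫_0^L u(x)^2 dx + ∫_0^L u'(x)^2 dx.
Compute u'(x) = 6*x + 3.
Then u(x)^2 = 9*x**4 + 18*x**3 + 27*x**2 + 18*x + 9 and u'(x)^2 = 36*x**2 + 36*x + 9.
Integrate each monomial from 0 to 3 using ∫_0^3 c·x^n dx = c·3^(n+1)/(n+1):
  ∫_0^3 u(x)^2 dx = ∫_0^3 (9*x^4 + 18*x^3 + 27*x^2 + 18*x + 9) dx. Term by term:
    ∫_0^3 9*x^4 dx = 2187/5;  ∫_0^3 18*x^3 dx = 729/2;  ∫_0^3 27*x^2 dx = 243;
    ∫_0^3 18*x dx = 81;  ∫_0^3 9 dx = 27.
  Sum: 2187/5 + 729/2 + 243 + 81 + 27 = 11529/10.
  ∫_0^3 u'(x)^2 dx = ∫_0^3 (36*x^2 + 36*x + 9) dx. Term by term:
    ∫_0^3 36*x^2 dx = 324;  ∫_0^3 36*x dx = 162;  ∫_0^3 9 dx = 27.
  Sum: 324 + 162 + 27 = 513.
Adding: ||u||_{H^1}^2 = 11529/10 + 513 = 16659/10.


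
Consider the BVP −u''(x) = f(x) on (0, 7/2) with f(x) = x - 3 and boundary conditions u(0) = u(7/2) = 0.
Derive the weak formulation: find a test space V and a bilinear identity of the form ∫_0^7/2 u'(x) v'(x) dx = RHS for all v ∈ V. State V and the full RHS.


V = H^1_0(0, 7/2) (so v(0) = v(7/2) = 0); weak form: ∫_0^7/2 u'v' dx = ∫_0^7/2 (x - 3) v dx for all v ∈ V.

Multiply both sides by a test function v and integrate from 0 to 7/2:
  ∫_0^7/2 −u''(x) v(x) dx = ∫_0^7/2 f(x) v(x) dx.
Integrate the LHS by parts once:
  ∫_0^7/2 −u'' v dx = −[u'(x) v(x)]_0^7/2 + ∫_0^7/2 u'(x) v'(x) dx.
Thus ∫_0^7/2 u'(x) v'(x) dx = ∫_0^7/2 f(x) v(x) dx + [u'(x) v(x)]_0^7/2.
Choose V so that boundary terms are either known or forced to vanish.
u is Dirichlet: u(0) = u(7/2) = 0. Let V = H^1_0(0, 7/2); then v(0) = v(7/2) = 0, and [u' v]_0^7/2 = 0.
Weak formulation: find u (satisfying any essential BC) such that ∫_0^7/2 u'(x) v'(x) dx = ∫_0^7/2 f v dx for all v ∈ V.
Substituting f(x) = x - 3, the right-hand side is ∫_0^7/2 (x - 3) v dx.


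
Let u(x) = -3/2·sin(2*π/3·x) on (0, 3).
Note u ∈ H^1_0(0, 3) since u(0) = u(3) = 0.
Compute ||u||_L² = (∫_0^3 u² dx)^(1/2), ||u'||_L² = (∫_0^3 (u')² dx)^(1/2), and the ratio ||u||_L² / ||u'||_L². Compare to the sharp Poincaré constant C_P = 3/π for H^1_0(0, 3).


||u||_L² / ||u'||_L² = 3/(2*π) < C_P = 3/π.

u(x) = -3/2·sin(2*π/3·x), so u'(x) = -π*cos(2*π*x/3).
Writing u(x) = A·sin(kπx/L) with A = -3/2 and k = 2, use ∫_0^L sin²(kπx/L) dx = L/2 and ∫_0^L cos²(kπx/L) dx = L/2.
u² = 9/4·sin²(2*π/3·x) and (u')² = π^2·cos²(2*π/3·x), and each of sin², cos² integrates to L/2 = 3/2 over (0, 3).
∫_0^3 u² dx = 27/8, so ||u||_L² = 3*sqrt(6)/4.
∫_0^3 (u')² dx = 3*π^2/2, so ||u'||_L² = sqrt(6)*π/2.
Ratio ||u||_L² / ||u'||_L² = 3/(2*π).
Sharp Poincaré constant on H^1_0(0, 3) is C_P = L/π = 3/π, achieved by sin(π/3·x).
This is the k = 2 harmonic; the ratio L/(kπ) is strictly less than C_P = L/π, consistent with the sharp inequality ||u||_L² ≤ C_P ||u'||_L².


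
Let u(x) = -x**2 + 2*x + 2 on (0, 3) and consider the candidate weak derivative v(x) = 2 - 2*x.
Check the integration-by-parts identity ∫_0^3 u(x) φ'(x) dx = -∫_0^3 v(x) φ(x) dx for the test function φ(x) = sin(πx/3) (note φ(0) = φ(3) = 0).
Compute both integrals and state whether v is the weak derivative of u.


LHS = 6/π, RHS = 6/π. Yes, v = u' weakly.

u(x) = -x**2 + 2*x + 2, classical derivative u'(x) = 2 - 2*x.
φ(x) = sin(πx/3), so φ'(x) = π*cos(π*x/3)/3.
Note φ(0) = φ(3) = 0, so the boundary term u·φ vanishes.
LHS = ∫_0^3 u(x) φ'(x) dx = ∫_0^3 (-π*x^2*cos(π*x/3)/3 + 2*π*x*cos(π*x/3)/3 + 2*π*cos(π*x/3)/3) dx. Term by term:
  ∫_0^3 2*π*cos(π*x/3)/3 dx = 0;  ∫_0^3 -π*x^2*cos(π*x/3)/3 dx = 18/π;  ∫_0^3 2*π*x*cos(π*x/3)/3 dx = -12/π.
Sum: 0 + 18/π − 12/π = 6/π.
So LHS = 6/π.
∫_0^3 v(x) φ(x) dx = ∫_0^3 (-2*x*sin(π*x/3) + 2*sin(π*x/3)) dx. Term by term:
  ∫_0^3 2*sin(π*x/3) dx = 12/π;  ∫_0^3 -2*x*sin(π*x/3) dx = -18/π.
Sum: 12/π − 18/π = -6/π.
So RHS = -∫_0^3 v(x) φ(x) dx = 6/π.
LHS = RHS, so the identity holds for this test φ.
Moreover u is smooth here and v(x) = u'(x) = 2 - 2*x pointwise, so the identity holds for every test function. Hence v is the weak derivative of u.


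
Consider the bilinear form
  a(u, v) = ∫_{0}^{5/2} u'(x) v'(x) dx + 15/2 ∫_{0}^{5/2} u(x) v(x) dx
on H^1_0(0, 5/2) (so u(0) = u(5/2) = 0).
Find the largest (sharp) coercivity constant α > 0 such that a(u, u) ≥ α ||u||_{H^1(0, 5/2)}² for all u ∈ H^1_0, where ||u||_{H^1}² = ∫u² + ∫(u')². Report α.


α = 1

Coercivity of a(·,·) on H^1_0(0, 5/2) means a(u, u) ≥ α ||u||_{H^1}² for every u ∈ H^1_0.
The interval has length L = 5/2, and Poincaré/coercivity depend only on L. Here a(u, u) = ∫(u')² + (15/2)·∫u².
Here c = 15/2 ≥ 1, so a(u,u) = ∫(u')² + c∫u² ≥ ∫(u')² + ∫u² = ||u||_{H^1}², i.e. α = 1 works. No larger α is possible: a(u,u) ≥ α||u||_{H^1}² means (1−α)∫(u')² ≥ (α−c)∫u², and for the modes u_n = sin(nπ(x−x₀)/L) (x₀ the left endpoint) one has ∫u_n²/∫(u_n')² = (L/(nπ))² → 0, so a(u_n,u_n)/||u_n||_{H^1}² → 1. Hence the optimal constant is α = 1.
Therefore α = 1.


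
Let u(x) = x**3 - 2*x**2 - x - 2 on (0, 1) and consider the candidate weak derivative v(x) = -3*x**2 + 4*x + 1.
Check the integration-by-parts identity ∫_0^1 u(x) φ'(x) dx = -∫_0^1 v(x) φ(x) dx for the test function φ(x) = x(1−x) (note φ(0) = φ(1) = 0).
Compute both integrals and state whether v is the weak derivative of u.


LHS = 7/20, RHS = -7/20. No, v is not the weak derivative of u.

u(x) = x**3 - 2*x**2 - x - 2, classical derivative u'(x) = 3*x**2 - 4*x - 1.
φ(x) = x(1−x), so φ'(x) = 1 - 2*x.
Note φ(0) = φ(1) = 0, so the boundary term u·φ vanishes.
LHS = ∫_0^1 u(x) φ'(x) dx = ∫_0^1 (-2*x^4 + 5*x^3 + 3*x - 2) dx. Term by term:
  ∫_0^1 -2*x^4 dx = -2/5;  ∫_0^1 5*x^3 dx = 5/4;  ∫_0^1 3*x dx = 3/2;
  ∫_0^1 -2 dx = -2.
Sum: -2/5 + 5/4 + 3/2 − 2 = 7/20.
So LHS = 7/20.
∫_0^1 v(x) φ(x) dx = ∫_0^1 (3*x^4 - 7*x^3 + 3*x^2 + x) dx. Term by term:
  ∫_0^1 3*x^4 dx = 3/5;  ∫_0^1 -7*x^3 dx = -7/4;  ∫_0^1 3*x^2 dx = 1;
  ∫_0^1 x dx = 1/2.
Sum: 3/5 − 7/4 + 1 + 1/2 = 7/20.
So RHS = -∫_0^1 v(x) φ(x) dx = -7/20.
LHS − RHS = 7/10 ≠ 0, so the identity fails.
(For a valid weak derivative the identity must hold for EVERY test function, in particular this one. The failure shows v is NOT the weak derivative of u.)
Correct weak derivative would be u'(x) = 3*x**2 - 4*x - 1.


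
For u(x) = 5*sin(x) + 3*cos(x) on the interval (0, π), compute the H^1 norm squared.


||u||_{H^1(0,π)}^2 = 34*π

u'(x) = -3*sin(x) + 5*cos(x).
Expand u² and (u')² and integrate term by term on (0, π), using: for integers n ≥ 1, ∫_0^π sin²(nx) dx = ∫_0^π cos²(nx) dx = π/2; for n ≠ n', ∫_0^π sin(nx)sin(n'x) dx = ∫_0^π cos(nx)cos(n'x) dx = 0; and by product-to-sum, ∫_0^π sin(nx)cos(n'x) dx = ½∫_0^π [sin((n+n')x) + sin((n−n')x)] dx, which is 0 when n+n' is even and 2n/(n²−n'²) when n+n' is odd (it need not vanish on (0, π)).
  u² squared terms: (3)²·∫cos(x)² dx = 9·π/2 = 9*π/2;  (5)²·∫sin(x)² dx = 25·π/2 = 25*π/2.
  u² cross terms: 2·(3)·(5)·∫cos(x)·sin(x) dx = 30·(0) = 0.
  So ∫_0^π u² dx = 9*π/2 + 25*π/2 + 0 = 17*π.
  (u')² squared terms: (-3)²·∫sin(x)² dx = 9·π/2 = 9*π/2;  (5)²·∫cos(x)² dx = 25·π/2 = 25*π/2.
  (u')² cross terms: 2·(-3)·(5)·∫sin(x)·cos(x) dx = -30·(0) = 0.
  So ∫_0^π (u')² dx = 9*π/2 + 25*π/2 + 0 = 17*π.
||u||_{H^1}^2 = (17*π) + (17*π) = 34*π.


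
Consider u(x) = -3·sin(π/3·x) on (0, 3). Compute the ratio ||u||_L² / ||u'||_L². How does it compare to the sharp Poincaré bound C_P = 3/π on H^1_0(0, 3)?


||u||_L² / ||u'||_L² = 3/π = C_P.

u(x) = -3·sin(π/3·x), so u'(x) = -π*cos(π*x/3).
Writing u(x) = A·sin(kπx/L) with A = -3 and k = 1, use ∫_0^L sin²(kπx/L) dx = L/2 and ∫_0^L cos²(kπx/L) dx = L/2.
u² = 9·sin²(π/3·x) and (u')² = π^2·cos²(π/3·x), and each of sin², cos² integrates to L/2 = 3/2 over (0, 3).
∫_0^3 u² dx = 27/2, so ||u||_L² = 3*sqrt(6)/2.
∫_0^3 (u')² dx = 3*π^2/2, so ||u'||_L² = sqrt(6)*π/2.
Ratio ||u||_L² / ||u'||_L² = 3/π.
Sharp Poincaré constant on H^1_0(0, 3) is C_P = L/π = 3/π, achieved by sin(π/3·x).
This is the k = 1 eigenfunction (up to amplitude), so the ratio equals the sharp Poincaré constant exactly.


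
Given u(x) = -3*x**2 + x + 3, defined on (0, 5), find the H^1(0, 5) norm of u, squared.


||u||_{H^1}^2 = 32725/6

The H^1 norm (squared) on an interval (0, L) is
  ||u||_{H^1}^2 = ∫_0^L u(x)^2 dx + ∫_0^L u'(x)^2 dx.
Compute u'(x) = 1 - 6*x.
Then u(x)^2 = 9*x**4 - 6*x**3 - 17*x**2 + 6*x + 9 and u'(x)^2 = 36*x**2 - 12*x + 1.
Integrate each monomial from 0 to 5 using ∫_0^5 c·x^n dx = c·5^(n+1)/(n+1):
  ∫_0^5 u(x)^2 dx = ∫_0^5 (9*x^4 - 6*x^3 - 17*x^2 + 6*x + 9) dx. Term by term:
    ∫_0^5 9*x^4 dx = 5625;  ∫_0^5 -6*x^3 dx = -1875/2;  ∫_0^5 -17*x^2 dx = -2125/3;
    ∫_0^5 6*x dx = 75;  ∫_0^5 9 dx = 45.
  Sum: 5625 − 1875/2 − 2125/3 + 75 + 45 = 24595/6.
  ∫_0^5 u'(x)^2 dx = ∫_0^5 (36*x^2 - 12*x + 1) dx. Term by term:
    ∫_0^5 36*x^2 dx = 1500;  ∫_0^5 -12*x dx = -150;  ∫_0^5 1 dx = 5.
  Sum: 1500 − 150 + 5 = 1355.
Adding: ||u||_{H^1}^2 = 24595/6 + 1355 = 32725/6.


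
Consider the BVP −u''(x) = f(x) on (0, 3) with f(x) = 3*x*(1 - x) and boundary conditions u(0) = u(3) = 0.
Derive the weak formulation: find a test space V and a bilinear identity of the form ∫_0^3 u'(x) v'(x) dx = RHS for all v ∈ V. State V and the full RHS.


V = H^1_0(0, 3) (so v(0) = v(3) = 0); weak form: ∫_0^3 u'v' dx = ∫_0^3 (3*x*(1 - x)) v dx for all v ∈ V.

Multiply both sides by a test function v and integrate from 0 to 3:
  ∫_0^3 −u''(x) v(x) dx = ∫_0^3 f(x) v(x) dx.
Integrate the LHS by parts once:
  ∫_0^3 −u'' v dx = −[u'(x) v(x)]_0^3 + ∫_0^3 u'(x) v'(x) dx.
Thus ∫_0^3 u'(x) v'(x) dx = ∫_0^3 f(x) v(x) dx + [u'(x) v(x)]_0^3.
Choose V so that boundary terms are either known or forced to vanish.
u is Dirichlet: u(0) = u(3) = 0. Let V = H^1_0(0, 3); then v(0) = v(3) = 0, and [u' v]_0^3 = 0.
Weak formulation: find u (satisfying any essential BC) such that ∫_0^3 u'(x) v'(x) dx = ∫_0^3 f v dx for all v ∈ V.
Substituting f(x) = 3*x*(1 - x), the right-hand side is ∫_0^3 (3*x*(1 - x)) v dx.


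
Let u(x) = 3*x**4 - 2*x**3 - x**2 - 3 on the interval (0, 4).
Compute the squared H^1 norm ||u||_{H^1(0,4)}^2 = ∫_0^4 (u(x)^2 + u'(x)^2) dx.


||u||_{H^1}^2 = 13903468/35

The H^1 norm (squared) on an interval (0, L) is
  ||u||_{H^1}^2 = ∫_0^L u(x)^2 dx + ∫_0^L u'(x)^2 dx.
Compute u'(x) = 12*x**3 - 6*x**2 - 2*x.
Then u(x)^2 = 9*x**8 - 12*x**7 - 2*x**6 + 4*x**5 - 17*x**4 + 12*x**3 + 6*x**2 + 9 and u'(x)^2 = 144*x**6 - 144*x**5 - 12*x**4 + 24*x**3 + 4*x**2.
Integrate each monomial from 0 to 4 using ∫_0^4 c·x^n dx = c·4^(n+1)/(n+1):
  ∫_0^4 u(x)^2 dx = ∫_0^4 (9*x^8 - 12*x^7 - 2*x^6 + 4*x^5 - 17*x^4 + 12*x^3 + 6*x^2 + 9) dx. Term by term:
    ∫_0^4 9*x^8 dx = 262144;  ∫_0^4 -12*x^7 dx = -98304;  ∫_0^4 -2*x^6 dx = -32768/7;
    ∫_0^4 4*x^5 dx = 8192/3;  ∫_0^4 -17*x^4 dx = -17408/5;  ∫_0^4 12*x^3 dx = 768;
    ∫_0^4 6*x^2 dx = 128;  ∫_0^4 9 dx = 36.
  Sum: 262144 − 98304 − 32768/7 + 8192/3 − 17408/5 + 768 + 128 + 36 = 16730692/105.
  ∫_0^4 u'(x)^2 dx = ∫_0^4 (144*x^6 - 144*x^5 - 12*x^4 + 24*x^3 + 4*x^2) dx. Term by term:
    ∫_0^4 144*x^6 dx = 2359296/7;  ∫_0^4 -144*x^5 dx = -98304;  ∫_0^4 -12*x^4 dx = -12288/5;
    ∫_0^4 24*x^3 dx = 1536;  ∫_0^4 4*x^2 dx = 256/3.
  Sum: 2359296/7 − 98304 − 12288/5 + 1536 + 256/3 = 24979712/105.
Adding: ||u||_{H^1}^2 = 16730692/105 + 24979712/105 = 13903468/35.


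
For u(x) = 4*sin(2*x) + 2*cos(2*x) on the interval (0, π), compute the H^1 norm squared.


||u||_{H^1(0,π)}^2 = 50*π

u'(x) = -4*sin(2*x) + 8*cos(2*x).
Expand u² and (u')² and integrate term by term on (0, π), using: for integers n ≥ 1, ∫_0^π sin²(nx) dx = ∫_0^π cos²(nx) dx = π/2; for n ≠ n', ∫_0^π sin(nx)sin(n'x) dx = ∫_0^π cos(nx)cos(n'x) dx = 0; and by product-to-sum, ∫_0^π sin(nx)cos(n'x) dx = ½∫_0^π [sin((n+n')x) + sin((n−n')x)] dx, which is 0 when n+n' is even and 2n/(n²−n'²) when n+n' is odd (it need not vanish on (0, π)).
  u² squared terms: (2)²·∫cos(2x)² dx = 4·π/2 = 2*π;  (4)²·∫sin(2x)² dx = 16·π/2 = 8*π.
  u² cross terms: 2·(2)·(4)·∫cos(2x)·sin(2x) dx = 16·(0) = 0.
  So ∫_0^π u² dx = 2*π + 8*π + 0 = 10*π.
  (u')² squared terms: (-4)²·∫sin(2x)² dx = 16·π/2 = 8*π;  (8)²·∫cos(2x)² dx = 64·π/2 = 32*π.
  (u')² cross terms: 2·(-4)·(8)·∫sin(2x)·cos(2x) dx = -64·(0) = 0.
  So ∫_0^π (u')² dx = 8*π + 32*π + 0 = 40*π.
||u||_{H^1}^2 = (10*π) + (40*π) = 50*π.


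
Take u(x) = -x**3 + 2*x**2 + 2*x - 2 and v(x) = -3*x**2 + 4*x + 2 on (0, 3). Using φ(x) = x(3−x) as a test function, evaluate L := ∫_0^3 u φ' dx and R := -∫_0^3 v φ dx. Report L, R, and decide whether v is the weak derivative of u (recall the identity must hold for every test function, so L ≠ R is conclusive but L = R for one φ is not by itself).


LHS = 9/20, RHS = 9/20. Yes, v = u' weakly.

u(x) = -x**3 + 2*x**2 + 2*x - 2, classical derivative u'(x) = -3*x**2 + 4*x + 2.
φ(x) = x(3−x), so φ'(x) = 3 - 2*x.
Note φ(0) = φ(3) = 0, so the boundary term u·φ vanishes.
LHS = ∫_0^3 u(x) φ'(x) dx = ∫_0^3 (2*x^4 - 7*x^3 + 2*x^2 + 10*x - 6) dx. Term by term:
  ∫_0^3 2*x^4 dx = 486/5;  ∫_0^3 -7*x^3 dx = -567/4;  ∫_0^3 2*x^2 dx = 18;
  ∫_0^3 10*x dx = 45;  ∫_0^3 -6 dx = -18.
Sum: 486/5 − 567/4 + 18 + 45 − 18 = 9/20.
So LHS = 9/20.
∫_0^3 v(x) φ(x) dx = ∫_0^3 (3*x^4 - 13*x^3 + 10*x^2 + 6*x) dx. Term by term:
  ∫_0^3 3*x^4 dx = 729/5;  ∫_0^3 -13*x^3 dx = -1053/4;  ∫_0^3 10*x^2 dx = 90;
  ∫_0^3 6*x dx = 27.
Sum: 729/5 − 1053/4 + 90 + 27 = -9/20.
So RHS = -∫_0^3 v(x) φ(x) dx = 9/20.
LHS = RHS, so the identity holds for this test φ.
Moreover u is smooth here and v(x) = u'(x) = -3*x**2 + 4*x + 2 pointwise, so the identity holds for every test function. Hence v is the weak derivative of u.


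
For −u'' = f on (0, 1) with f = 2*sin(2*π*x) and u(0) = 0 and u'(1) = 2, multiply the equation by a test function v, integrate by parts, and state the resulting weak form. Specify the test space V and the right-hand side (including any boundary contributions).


V = {v ∈ H^1(0, 1) : v(0) = 0} (test functions vanish at x = 0 where u is specified); weak form: ∫_0^1 u'v' dx = ∫_0^1 (2*sin(2*π*x)) v dx + 2·v(1) for all v ∈ V.

Multiply both sides by a test function v and integrate from 0 to 1:
  ∫_0^1 −u''(x) v(x) dx = ∫_0^1 f(x) v(x) dx.
Integrate the LHS by parts once:
  ∫_0^1 −u'' v dx = −[u'(x) v(x)]_0^1 + ∫_0^1 u'(x) v'(x) dx.
Thus ∫_0^1 u'(x) v'(x) dx = ∫_0^1 f(x) v(x) dx + [u'(x) v(x)]_0^1.
Choose V so that boundary terms are either known or forced to vanish.
Mixed BC: u(0) = 0 (Dirichlet) and u'(1) = 2 (Neumann). Define V = {v ∈ H^1(0, 1) : v(0) = 0}. Then [u' v]_0^1 = u'(1)·v(1) − u'(0)·0 = 2·v(1).
Weak formulation: find u (satisfying any essential BC) such that ∫_0^1 u'(x) v'(x) dx = ∫_0^1 f v dx + 2·v(1) for all v ∈ V (Dirichlet at 0 absorbed into V; Neumann datum at x = 1 contributes the boundary term).
Substituting f(x) = 2*sin(2*π*x), the right-hand side is ∫_0^1 (2*sin(2*π*x)) v dx + 2·v(1).


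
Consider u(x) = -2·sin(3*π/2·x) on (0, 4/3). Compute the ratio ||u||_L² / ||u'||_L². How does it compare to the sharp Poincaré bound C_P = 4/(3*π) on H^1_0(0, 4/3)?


||u||_L² / ||u'||_L² = 2/(3*π) < C_P = 4/(3*π).

u(x) = -2·sin(3*π/2·x), so u'(x) = -3*π*cos(3*π*x/2).
Writing u(x) = A·sin(kπx/L) with A = -2 and k = 2, use ∫_0^L sin²(kπx/L) dx = L/2 and ∫_0^L cos²(kπx/L) dx = L/2.
u² = 4·sin²(3*π/2·x) and (u')² = 9*π^2·cos²(3*π/2·x), and each of sin², cos² integrates to L/2 = 2/3 over (0, 4/3).
∫_0^4/3 u² dx = 8/3, so ||u||_L² = 2*sqrt(6)/3.
∫_0^4/3 (u')² dx = 6*π^2, so ||u'||_L² = sqrt(6)*π.
Ratio ||u||_L² / ||u'||_L² = 2/(3*π).
Sharp Poincaré constant on H^1_0(0, 4/3) is C_P = L/π = 4/(3*π), achieved by sin(3*π/4·x).
This is the k = 2 harmonic; the ratio L/(kπ) is strictly less than C_P = L/π, consistent with the sharp inequality ||u||_L² ≤ C_P ||u'||_L².


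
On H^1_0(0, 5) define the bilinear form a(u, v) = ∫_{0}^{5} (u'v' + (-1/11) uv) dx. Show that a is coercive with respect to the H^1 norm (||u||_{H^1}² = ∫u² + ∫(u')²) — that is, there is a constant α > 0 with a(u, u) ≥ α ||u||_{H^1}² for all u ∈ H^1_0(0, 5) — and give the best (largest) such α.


α = (-25/11 + π^2)/(π^2 + 25)

Coercivity of a(·,·) on H^1_0(0, 5) means a(u, u) ≥ α ||u||_{H^1}² for every u ∈ H^1_0.
The interval has length L = 5, and Poincaré/coercivity depend only on L. Here a(u, u) = ∫(u')² + (-1/11)·∫u².
Here c = -1/11 < 0 with |c| < (π/L)² = π^2/25, so coercivity still holds. The condition a(u,u) ≥ α||u||_{H^1}² reads (1−α)∫(u')² ≥ (α−c)∫u². Any admissible α is ≤ 1 (rapidly oscillating u have ∫u²/∫(u')² → 0), and α = 1 would force 0 ≥ (1−c)∫u², impossible since c < 1; so 1−α > 0. By the sharp Poincaré inequality on H^1_0 of an interval of length L, ∫(u')² ≥ (π/L)²∫u² with equality for the first sine mode sin(π(x−x₀)/L) (x₀ the left endpoint), so the inequality holds for all u iff (1−α)(π/L)² ≥ α − c, i.e. α ≤ ((π/L)² + c)/((π/L)² + 1) = (1 + c(L/π)²)/(1 + (L/π)²). (Direct route, valid since c ≤ 0: Poincaré gives c∫u² ≥ c(L/π)²∫(u')², so a(u,u) ≥ (1 + c(L/π)²)∫(u')², while ||u||_{H^1}² ≤ (1 + (L/π)²)∫(u')²; dividing yields the same α.) With (π/L)² = π^2/25 and c = -1/11, the largest admissible constant is α = ((π/L)² + c)/((π/L)² + 1).
Simplifying, α = (-25/11 + π^2)/(π^2 + 25).


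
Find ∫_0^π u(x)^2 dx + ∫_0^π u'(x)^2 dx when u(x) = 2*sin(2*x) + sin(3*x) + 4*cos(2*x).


||u||_{H^1(0,π)}^2 = 48 + 55*π

u'(x) = -8*sin(2*x) + 4*cos(2*x) + 3*cos(3*x).
Expand u² and (u')² and integrate term by term on (0, π), using: for integers n ≥ 1, ∫_0^π sin²(nx) dx = ∫_0^π cos²(nx) dx = π/2; for n ≠ n', ∫_0^π sin(nx)sin(n'x) dx = ∫_0^π cos(nx)cos(n'x) dx = 0; and by product-to-sum, ∫_0^π sin(nx)cos(n'x) dx = ½∫_0^π [sin((n+n')x) + sin((n−n')x)] dx, which is 0 when n+n' is even and 2n/(n²−n'²) when n+n' is odd (it need not vanish on (0, π)).
  u² squared terms: (2)²·∫sin(2x)² dx = 4·π/2 = 2*π;  (4)²·∫cos(2x)² dx = 16·π/2 = 8*π;  (1)²·∫sin(3x)² dx = 1·π/2 = π/2.
  u² cross terms: 2·(2)·(4)·∫sin(2x)·cos(2x) dx = 16·(0) = 0;  2·(2)·(1)·∫sin(2x)·sin(3x) dx = 4·(0) = 0;  2·(4)·(1)·∫cos(2x)·sin(3x) dx = 8·(6/5) = 48/5.
  So ∫_0^π u² dx = 2*π + 8*π + π/2 + 0 + 0 + 48/5 = 48/5 + 21*π/2.
  (u')² squared terms: (-8)²·∫sin(2x)² dx = 64·π/2 = 32*π;  (3)²·∫cos(3x)² dx = 9·π/2 = 9*π/2;  (4)²·∫cos(2x)² dx = 16·π/2 = 8*π.
  (u')² cross terms: 2·(-8)·(3)·∫sin(2x)·cos(3x) dx = -48·(-4/5) = 192/5;  2·(-8)·(4)·∫sin(2x)·cos(2x) dx = -64·(0) = 0;  2·(3)·(4)·∫cos(3x)·cos(2x) dx = 24·(0) = 0.
  So ∫_0^π (u')² dx = 32*π + 9*π/2 + 8*π + 192/5 + 0 + 0 = 192/5 + 89*π/2.
||u||_{H^1}^2 = (48/5 + 21*π/2) + (192/5 + 89*π/2) = 48 + 55*π.


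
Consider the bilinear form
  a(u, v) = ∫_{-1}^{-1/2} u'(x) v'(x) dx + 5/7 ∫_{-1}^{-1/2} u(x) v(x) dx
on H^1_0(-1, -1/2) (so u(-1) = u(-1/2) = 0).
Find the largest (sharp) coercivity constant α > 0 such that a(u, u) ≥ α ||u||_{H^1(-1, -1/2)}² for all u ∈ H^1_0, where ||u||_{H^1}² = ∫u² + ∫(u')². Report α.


α = (5 + 28*π^2)/(7*(1 + 4*π^2))

Coercivity of a(·,·) on H^1_0(-1, -1/2) means a(u, u) ≥ α ||u||_{H^1}² for every u ∈ H^1_0.
The interval has length L = 1/2, and Poincaré/coercivity depend only on L. Here a(u, u) = ∫(u')² + (5/7)·∫u².
Here 0 < c = 5/7 < 1. The condition a(u,u) ≥ α||u||_{H^1}² reads (1−α)∫(u')² ≥ (α−c)∫u². Any admissible α is ≤ 1 (rapidly oscillating u have ∫u²/∫(u')² → 0), and α = 1 would force 0 ≥ (1−c)∫u², impossible since c < 1; so 1−α > 0. By the sharp Poincaré inequality on H^1_0 of an interval of length L, ∫(u')² ≥ (π/L)²∫u² with equality for the first sine mode sin(π(x−x₀)/L) (x₀ the left endpoint), so the inequality holds for all u iff (1−α)(π/L)² ≥ α − c, i.e. α ≤ ((π/L)² + c)/((π/L)² + 1) = (1 + c(L/π)²)/(1 + (L/π)²). With (π/L)² = 4*π^2 and c = 5/7, the largest admissible constant is α = ((π/L)² + c)/((π/L)² + 1).
Simplifying, α = (5 + 28*π^2)/(7*(1 + 4*π^2)).


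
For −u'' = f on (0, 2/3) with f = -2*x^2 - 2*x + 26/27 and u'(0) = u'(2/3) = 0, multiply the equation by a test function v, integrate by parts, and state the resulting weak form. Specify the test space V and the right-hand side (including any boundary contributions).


V = H^1(0, 2/3) (no boundary constraint on v; u is determined up to an additive constant); weak form: ∫_0^2/3 u'v' dx = ∫_0^2/3 (-2*x^2 - 2*x + 26/27) v dx for all v ∈ V.

Multiply both sides by a test function v and integrate from 0 to 2/3:
  ∫_0^2/3 −u''(x) v(x) dx = ∫_0^2/3 f(x) v(x) dx.
Integrate the LHS by parts once:
  ∫_0^2/3 −u'' v dx = −[u'(x) v(x)]_0^2/3 + ∫_0^2/3 u'(x) v'(x) dx.
Thus ∫_0^2/3 u'(x) v'(x) dx = ∫_0^2/3 f(x) v(x) dx + [u'(x) v(x)]_0^2/3.
Choose V so that boundary terms are either known or forced to vanish.
u has homogeneous Neumann: u'(0) = u'(2/3) = 0. So [u' v]_0^2/3 = 0·v(2/3) − 0·v(0) = 0 for any v; take V = H^1(0, 2/3).
Weak formulation: find u (satisfying any essential BC) such that ∫_0^2/3 u'(x) v'(x) dx = ∫_0^2/3 f v dx for all v ∈ V (homogeneous Neumann, so boundary terms vanish).
Substituting f(x) = -2*x^2 - 2*x + 26/27, the right-hand side is ∫_0^2/3 (-2*x^2 - 2*x + 26/27) v dx.
Compatibility check (pure Neumann): taking v ≡ 1 ∈ V gives 0 = ∫_0^2/3 f dx + (0) − (0), i.e. ∫_0^2/3 f dx must equal u'(0) − u'(2/3) = 0. Indeed ∫_0^2/3 (-2*x^2 - 2*x + 26/27) dx = 0, so the data are compatible. The solution is then unique only up to an additive constant (fix it e.g. by requiring ∫_0^2/3 u dx = 0).


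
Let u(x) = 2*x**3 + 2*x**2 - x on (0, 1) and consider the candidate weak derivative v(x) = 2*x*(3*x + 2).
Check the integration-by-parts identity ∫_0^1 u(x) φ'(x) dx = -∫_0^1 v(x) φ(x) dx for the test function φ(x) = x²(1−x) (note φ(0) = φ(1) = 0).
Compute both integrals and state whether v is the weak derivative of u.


LHS = -19/60, RHS = -2/5. No, v is not the weak derivative of u.

u(x) = 2*x**3 + 2*x**2 - x, classical derivative u'(x) = 6*x**2 + 4*x - 1.
φ(x) = x²(1−x), so φ'(x) = x*(2 - 3*x).
Note φ(0) = φ(1) = 0, so the boundary term u·φ vanishes.
LHS = ∫_0^1 u(x) φ'(x) dx = ∫_0^1 (-6*x^5 - 2*x^4 + 7*x^3 - 2*x^2) dx. Term by term:
  ∫_0^1 -6*x^5 dx = -1;  ∫_0^1 -2*x^4 dx = -2/5;  ∫_0^1 7*x^3 dx = 7/4;
  ∫_0^1 -2*x^2 dx = -2/3.
Sum: -1 − 2/5 + 7/4 − 2/3 = -19/60.
So LHS = -19/60.
∫_0^1 v(x) φ(x) dx = ∫_0^1 (-6*x^5 + 2*x^4 + 4*x^3) dx. Term by term:
  ∫_0^1 -6*x^5 dx = -1;  ∫_0^1 2*x^4 dx = 2/5;  ∫_0^1 4*x^3 dx = 1.
Sum: -1 + 2/5 + 1 = 2/5.
So RHS = -∫_0^1 v(x) φ(x) dx = -2/5.
LHS − RHS = 1/12 ≠ 0, so the identity fails.
(For a valid weak derivative the identity must hold for EVERY test function, in particular this one. The failure shows v is NOT the weak derivative of u.)
Correct weak derivative would be u'(x) = 6*x**2 + 4*x - 1.


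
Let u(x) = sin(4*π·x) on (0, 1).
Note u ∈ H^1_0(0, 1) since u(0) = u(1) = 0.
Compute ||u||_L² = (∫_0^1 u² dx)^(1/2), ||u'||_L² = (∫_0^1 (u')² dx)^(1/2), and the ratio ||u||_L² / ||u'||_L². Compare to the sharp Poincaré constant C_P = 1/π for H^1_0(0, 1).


||u||_L² / ||u'||_L² = 1/(4*π) < C_P = 1/π.

u(x) = sin(4*π·x), so u'(x) = 4*π*cos(4*π*x).
Writing u(x) = A·sin(kπx/L) with A = 1 and k = 4, use ∫_0^L sin²(kπx/L) dx = L/2 and ∫_0^L cos²(kπx/L) dx = L/2.
u² = 1·sin²(4*π·x) and (u')² = 16*π^2·cos²(4*π·x), and each of sin², cos² integrates to L/2 = 1/2 over (0, 1).
∫_0^1 u² dx = 1/2, so ||u||_L² = sqrt(2)/2.
∫_0^1 (u')² dx = 8*π^2, so ||u'||_L² = 2*sqrt(2)*π.
Ratio ||u||_L² / ||u'||_L² = 1/(4*π).
Sharp Poincaré constant on H^1_0(0, 1) is C_P = L/π = 1/π, achieved by sin(π·x).
This is the k = 4 harmonic; the ratio L/(kπ) is strictly less than C_P = L/π, consistent with the sharp inequality ||u||_L² ≤ C_P ||u'||_L².


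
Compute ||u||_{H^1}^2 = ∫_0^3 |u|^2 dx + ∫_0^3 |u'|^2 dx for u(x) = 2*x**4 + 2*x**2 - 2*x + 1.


||u||_{H^1}^2 = 1158537/35

The H^1 norm (squared) on an interval (0, L) is
  ||u||_{H^1}^2 = ∫_0^L u(x)^2 dx + ∫_0^L u'(x)^2 dx.
Compute u'(x) = 8*x**3 + 4*x - 2.
Then u(x)^2 = 4*x**8 + 8*x**6 - 8*x**5 + 8*x**4 - 8*x**3 + 8*x**2 - 4*x + 1 and u'(x)^2 = 64*x**6 + 64*x**4 - 32*x**3 + 16*x**2 - 16*x + 4.
Integrate each monomial from 0 to 3 using ∫_0^3 c·x^n dx = c·3^(n+1)/(n+1):
  ∫_0^3 u(x)^2 dx = ∫_0^3 (4*x^8 + 8*x^6 - 8*x^5 + 8*x^4 - 8*x^3 + 8*x^2 - 4*x + 1) dx. Term by term:
    ∫_0^3 4*x^8 dx = 8748;  ∫_0^3 8*x^6 dx = 17496/7;  ∫_0^3 -8*x^5 dx = -972;
    ∫_0^3 8*x^4 dx = 1944/5;  ∫_0^3 -8*x^3 dx = -162;  ∫_0^3 8*x^2 dx = 72;
    ∫_0^3 -4*x dx = -18;  ∫_0^3 1 dx = 3.
  Sum: 8748 + 17496/7 − 972 + 1944/5 − 162 + 72 − 18 + 3 = 369573/35.
  ∫_0^3 u'(x)^2 dx = ∫_0^3 (64*x^6 + 64*x^4 - 32*x^3 + 16*x^2 - 16*x + 4) dx. Term by term:
    ∫_0^3 64*x^6 dx = 139968/7;  ∫_0^3 64*x^4 dx = 15552/5;  ∫_0^3 -32*x^3 dx = -648;
    ∫_0^3 16*x^2 dx = 144;  ∫_0^3 -16*x dx = -72;  ∫_0^3 4 dx = 12.
  Sum: 139968/7 + 15552/5 − 648 + 144 − 72 + 12 = 788964/35.
Adding: ||u||_{H^1}^2 = 369573/35 + 788964/35 = 1158537/35.


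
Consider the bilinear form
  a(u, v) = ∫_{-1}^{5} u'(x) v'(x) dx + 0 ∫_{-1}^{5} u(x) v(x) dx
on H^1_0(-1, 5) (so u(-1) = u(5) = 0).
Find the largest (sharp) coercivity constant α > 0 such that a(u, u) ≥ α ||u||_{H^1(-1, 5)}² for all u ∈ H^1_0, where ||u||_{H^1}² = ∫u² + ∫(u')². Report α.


α = π^2/(π^2 + 36)

Coercivity of a(·,·) on H^1_0(-1, 5) means a(u, u) ≥ α ||u||_{H^1}² for every u ∈ H^1_0.
The interval has length L = 6, and Poincaré/coercivity depend only on L. Here a(u, u) = ∫(u')² + (0)·∫u².
Here c = 0, so a(u,u) = ∫(u')² alone. The condition a(u,u) ≥ α||u||_{H^1}² reads (1−α)∫(u')² ≥ (α−c)∫u². Any admissible α is ≤ 1 (rapidly oscillating u have ∫u²/∫(u')² → 0), and α = 1 would force 0 ≥ (1−c)∫u², impossible since c < 1; so 1−α > 0. By the sharp Poincaré inequality on H^1_0 of an interval of length L, ∫(u')² ≥ (π/L)²∫u² with equality for the first sine mode sin(π(x−x₀)/L) (x₀ the left endpoint), so the inequality holds for all u iff (1−α)(π/L)² ≥ α − c, i.e. α ≤ ((π/L)² + c)/((π/L)² + 1) = (1 + c(L/π)²)/(1 + (L/π)²). (Direct route, valid since c ≤ 0: Poincaré gives c∫u² ≥ c(L/π)²∫(u')², so a(u,u) ≥ (1 + c(L/π)²)∫(u')², while ||u||_{H^1}² ≤ (1 + (L/π)²)∫(u')²; dividing yields the same α.) With (π/L)² = π^2/36 and c = 0, the largest admissible constant is α = ((π/L)² + c)/((π/L)² + 1).
Simplifying, α = π^2/(π^2 + 36).


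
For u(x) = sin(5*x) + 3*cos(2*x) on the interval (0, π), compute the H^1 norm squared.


||u||_{H^1(0,π)}^2 = 100/7 + 71*π/2

u'(x) = -6*sin(2*x) + 5*cos(5*x).
Expand u² and (u')² and integrate term by term on (0, π), using: for integers n ≥ 1, ∫_0^π sin²(nx) dx = ∫_0^π cos²(nx) dx = π/2; for n ≠ n', ∫_0^π sin(nx)sin(n'x) dx = ∫_0^π cos(nx)cos(n'x) dx = 0; and by product-to-sum, ∫_0^π sin(nx)cos(n'x) dx = ½∫_0^π [sin((n+n')x) + sin((n−n')x)] dx, which is 0 when n+n' is even and 2n/(n²−n'²) when n+n' is odd (it need not vanish on (0, π)).
  u² squared terms: (3)²·∫cos(2x)² dx = 9·π/2 = 9*π/2;  (1)²·∫sin(5x)² dx = 1·π/2 = π/2.
  u² cross terms: 2·(3)·(1)·∫cos(2x)·sin(5x) dx = 6·(10/21) = 20/7.
  So ∫_0^π u² dx = 9*π/2 + π/2 + 20/7 = 20/7 + 5*π.
  (u')² squared terms: (-6)²·∫sin(2x)² dx = 36·π/2 = 18*π;  (5)²·∫cos(5x)² dx = 25·π/2 = 25*π/2.
  (u')² cross terms: 2·(-6)·(5)·∫sin(2x)·cos(5x) dx = -60·(-4/21) = 80/7.
  So ∫_0^π (u')² dx = 18*π + 25*π/2 + 80/7 = 80/7 + 61*π/2.
||u||_{H^1}^2 = (20/7 + 5*π) + (80/7 + 61*π/2) = 100/7 + 71*π/2.


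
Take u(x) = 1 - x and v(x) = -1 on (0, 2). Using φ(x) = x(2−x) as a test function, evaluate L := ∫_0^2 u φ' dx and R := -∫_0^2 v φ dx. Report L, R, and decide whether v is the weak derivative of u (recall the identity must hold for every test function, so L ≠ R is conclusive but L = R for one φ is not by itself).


LHS = 4/3, RHS = 4/3. Yes, v = u' weakly.

u(x) = 1 - x, classical derivative u'(x) = -1.
φ(x) = x(2−x), so φ'(x) = 2 - 2*x.
Note φ(0) = φ(2) = 0, so the boundary term u·φ vanishes.
LHS = ∫_0^2 u(x) φ'(x) dx = ∫_0^2 (2*x^2 - 4*x + 2) dx. Term by term:
  ∫_0^2 2*x^2 dx = 16/3;  ∫_0^2 -4*x dx = -8;  ∫_0^2 2 dx = 4.
Sum: 16/3 − 8 + 4 = 4/3.
So LHS = 4/3.
∫_0^2 v(x) φ(x) dx = ∫_0^2 (x^2 - 2*x) dx. Term by term:
  ∫_0^2 x^2 dx = 8/3;  ∫_0^2 -2*x dx = -4.
Sum: 8/3 − 4 = -4/3.
So RHS = -∫_0^2 v(x) φ(x) dx = 4/3.
LHS = RHS, so the identity holds for this test φ.
Moreover u is smooth here and v(x) = u'(x) = -1 pointwise, so the identity holds for every test function. Hence v is the weak derivative of u.


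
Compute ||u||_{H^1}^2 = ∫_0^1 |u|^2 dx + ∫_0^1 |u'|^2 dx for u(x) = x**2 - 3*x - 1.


||u||_{H^1}^2 = 281/30

The H^1 norm (squared) on an interval (0, L) is
  ||u||_{H^1}^2 = ∫_0^L u(x)^2 dx + ∫_0^L u'(x)^2 dx.
Compute u'(x) = 2*x - 3.
Then u(x)^2 = x**4 - 6*x**3 + 7*x**2 + 6*x + 1 and u'(x)^2 = 4*x**2 - 12*x + 9.
Integrate each monomial from 0 to 1 using ∫_0^1 c·x^n dx = c·1^(n+1)/(n+1):
  ∫_0^1 u(x)^2 dx = ∫_0^1 (x^4 - 6*x^3 + 7*x^2 + 6*x + 1) dx. Term by term:
    ∫_0^1 x^4 dx = 1/5;  ∫_0^1 -6*x^3 dx = -3/2;  ∫_0^1 7*x^2 dx = 7/3;
    ∫_0^1 6*x dx = 3;  ∫_0^1 1 dx = 1.
  Sum: 1/5 − 3/2 + 7/3 + 3 + 1 = 151/30.
  ∫_0^1 u'(x)^2 dx = ∫_0^1 (4*x^2 - 12*x + 9) dx. Term by term:
    ∫_0^1 4*x^2 dx = 4/3;  ∫_0^1 -12*x dx = -6;  ∫_0^1 9 dx = 9.
  Sum: 4/3 − 6 + 9 = 13/3.
Adding: ||u||_{H^1}^2 = 151/30 + 13/3 = 281/30.


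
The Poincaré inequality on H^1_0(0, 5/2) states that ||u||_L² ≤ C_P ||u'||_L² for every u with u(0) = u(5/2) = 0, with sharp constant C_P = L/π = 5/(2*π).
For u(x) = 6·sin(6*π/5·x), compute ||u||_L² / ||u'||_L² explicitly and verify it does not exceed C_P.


||u||_L² / ||u'||_L² = 5/(6*π) < C_P = 5/(2*π).

u(x) = 6·sin(6*π/5·x), so u'(x) = 36*π*cos(6*π*x/5)/5.
Writing u(x) = A·sin(kπx/L) with A = 6 and k = 3, use ∫_0^L sin²(kπx/L) dx = L/2 and ∫_0^L cos²(kπx/L) dx = L/2.
u² = 36·sin²(6*π/5·x) and (u')² = 1296*π^2/25·cos²(6*π/5·x), and each of sin², cos² integrates to L/2 = 5/4 over (0, 5/2).
∫_0^5/2 u² dx = 45, so ||u||_L² = 3*sqrt(5).
∫_0^5/2 (u')² dx = 324*π^2/5, so ||u'||_L² = 18*sqrt(5)*π/5.
Ratio ||u||_L² / ||u'||_L² = 5/(6*π).
Sharp Poincaré constant on H^1_0(0, 5/2) is C_P = L/π = 5/(2*π), achieved by sin(2*π/5·x).
This is the k = 3 harmonic; the ratio L/(kπ) is strictly less than C_P = L/π, consistent with the sharp inequality ||u||_L² ≤ C_P ||u'||_L².


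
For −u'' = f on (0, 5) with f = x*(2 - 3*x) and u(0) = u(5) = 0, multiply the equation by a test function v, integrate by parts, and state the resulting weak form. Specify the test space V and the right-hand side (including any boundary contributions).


V = H^1_0(0, 5) (so v(0) = v(5) = 0); weak form: ∫_0^5 u'v' dx = ∫_0^5 (x*(2 - 3*x)) v dx for all v ∈ V.

Multiply both sides by a test function v and integrate from 0 to 5:
  ∫_0^5 −u''(x) v(x) dx = ∫_0^5 f(x) v(x) dx.
Integrate the LHS by parts once:
  ∫_0^5 −u'' v dx = −[u'(x) v(x)]_0^5 + ∫_0^5 u'(x) v'(x) dx.
Thus ∫_0^5 u'(x) v'(x) dx = ∫_0^5 f(x) v(x) dx + [u'(x) v(x)]_0^5.
Choose V so that boundary terms are either known or forced to vanish.
u is Dirichlet: u(0) = u(5) = 0. Let V = H^1_0(0, 5); then v(0) = v(5) = 0, and [u' v]_0^5 = 0.
Weak formulation: find u (satisfying any essential BC) such that ∫_0^5 u'(x) v'(x) dx = ∫_0^5 f v dx for all v ∈ V.
Substituting f(x) = x*(2 - 3*x), the right-hand side is ∫_0^5 (x*(2 - 3*x)) v dx.


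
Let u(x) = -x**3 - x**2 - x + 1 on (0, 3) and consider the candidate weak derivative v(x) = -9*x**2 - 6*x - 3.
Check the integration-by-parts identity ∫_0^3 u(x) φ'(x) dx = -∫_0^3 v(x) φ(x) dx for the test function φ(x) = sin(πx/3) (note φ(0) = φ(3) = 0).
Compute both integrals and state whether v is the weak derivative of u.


LHS = -324/π^3 + 105/π, RHS = -972/π^3 + 315/π. No, v is not the weak derivative of u.

u(x) = -x**3 - x**2 - x + 1, classical derivative u'(x) = -3*x**2 - 2*x - 1.
φ(x) = sin(πx/3), so φ'(x) = π*cos(π*x/3)/3.
Note φ(0) = φ(3) = 0, so the boundary term u·φ vanishes.
LHS = ∫_0^3 u(x) φ'(x) dx = ∫_0^3 (-π*x^3*cos(π*x/3)/3 - π*x^2*cos(π*x/3)/3 - π*x*cos(π*x/3)/3 + π*cos(π*x/3)/3) dx. Term by term:
  ∫_0^3 π*cos(π*x/3)/3 dx = 0;  ∫_0^3 -π*x*cos(π*x/3)/3 dx = 6/π;  ∫_0^3 -π*x^2*cos(π*x/3)/3 dx = 18/π;
  ∫_0^3 -π*x^3*cos(π*x/3)/3 dx = -324/π^3 + 81/π.
Sum: 0 + 6/π + 18/π + -324/π^3 + 81/π = -324/π^3 + 105/π.
So LHS = -324/π^3 + 105/π.
∫_0^3 v(x) φ(x) dx = ∫_0^3 (-9*x^2*sin(π*x/3) - 6*x*sin(π*x/3) - 3*sin(π*x/3)) dx. Term by term:
  ∫_0^3 -3*sin(π*x/3) dx = -18/π;  ∫_0^3 -9*x^2*sin(π*x/3) dx = -243/π + 972/π^3;  ∫_0^3 -6*x*sin(π*x/3) dx = -54/π.
Sum: -18/π + -243/π + 972/π^3 − 54/π = -315/π + 972/π^3.
So RHS = -∫_0^3 v(x) φ(x) dx = -972/π^3 + 315/π.
LHS − RHS = -210/π + 648/π^3 ≠ 0, so the identity fails.
(For a valid weak derivative the identity must hold for EVERY test function, in particular this one. The failure shows v is NOT the weak derivative of u.)
Correct weak derivative would be u'(x) = -3*x**2 - 2*x - 1.


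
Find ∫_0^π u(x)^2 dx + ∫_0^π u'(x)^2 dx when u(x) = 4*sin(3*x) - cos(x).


||u||_{H^1(0,π)}^2 = 81*π

u'(x) = sin(x) + 12*cos(3*x).
Expand u² and (u')² and integrate term by term on (0, π), using: for integers n ≥ 1, ∫_0^π sin²(nx) dx = ∫_0^π cos²(nx) dx = π/2; for n ≠ n', ∫_0^π sin(nx)sin(n'x) dx = ∫_0^π cos(nx)cos(n'x) dx = 0; and by product-to-sum, ∫_0^π sin(nx)cos(n'x) dx = ½∫_0^π [sin((n+n')x) + sin((n−n')x)] dx, which is 0 when n+n' is even and 2n/(n²−n'²) when n+n' is odd (it need not vanish on (0, π)).
  u² squared terms: (-1)²·∫cos(x)² dx = 1·π/2 = π/2;  (4)²·∫sin(3x)² dx = 16·π/2 = 8*π.
  u² cross terms: 2·(-1)·(4)·∫cos(x)·sin(3x) dx = -8·(0) = 0.
  So ∫_0^π u² dx = π/2 + 8*π + 0 = 17*π/2.
  (u')² squared terms: (12)²·∫cos(3x)² dx = 144·π/2 = 72*π;  (1)²·∫sin(x)² dx = 1·π/2 = π/2.
  (u')² cross terms: 2·(12)·(1)·∫cos(3x)·sin(x) dx = 24·(0) = 0.
  So ∫_0^π (u')² dx = 72*π + π/2 + 0 = 145*π/2.
||u||_{H^1}^2 = (17*π/2) + (145*π/2) = 81*π.
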